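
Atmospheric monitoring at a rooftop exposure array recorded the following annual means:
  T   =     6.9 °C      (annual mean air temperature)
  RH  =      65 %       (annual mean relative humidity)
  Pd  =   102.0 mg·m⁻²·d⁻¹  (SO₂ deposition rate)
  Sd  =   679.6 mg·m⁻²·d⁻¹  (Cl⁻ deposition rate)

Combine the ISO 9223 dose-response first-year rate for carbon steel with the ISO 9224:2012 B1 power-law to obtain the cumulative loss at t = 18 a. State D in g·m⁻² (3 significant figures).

D(18) = 3.94e+03 g·m⁻²

carbon steel: temperature factor f = +0.150·(-3.1) = -0.4650
  sulphur-dioxide contribution → 45.19 μm/a
  chloride contribution → 65.47 μm/a
  ⇒ r_corr(carbon steel) = 110.7 μm/a
Power-law: D(18) = r_corr · 18^0.523
  D(18) = 110.7 × 18^0.523 = 110.7 × 4.534 = 501.8 μm
  Mass loss = 501.8 μm × 7.85 g/cm³ = 3939 g·m⁻²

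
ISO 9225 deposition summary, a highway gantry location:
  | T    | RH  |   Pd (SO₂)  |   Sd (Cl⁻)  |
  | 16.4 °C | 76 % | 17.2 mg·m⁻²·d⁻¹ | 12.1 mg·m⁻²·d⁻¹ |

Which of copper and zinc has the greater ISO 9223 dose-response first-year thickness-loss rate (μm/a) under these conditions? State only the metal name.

copper: f(T) = -0.080·(T−10) [T>10 °C] = -0.5120
  Pd branch = 0.0053·Pd^0.26·e^(0.059·RH+f) = 0.5896 μm/a
  Sd branch = 0.01025·Sd^0.27·e^(0.036·RH+0.049·T) = 0.6923 μm/a
  sum: 0.5896 + 0.6923 → r_corr = 1.282 μm/a
zinc: T>10 °C ⇒ hinge -0.071·(16.4−10) = -0.4544
  Pd branch = 0.0129·Pd^0.44·e^(0.046·RH+f) = 0.9444 μm/a
  Cl⁻ term: 0.0175·12.1^0.57·exp(0.008·76+0.085·16.4) = 0.5366
  r_corr = 0.9444 + 0.5366 = 1.481 μm/a
Ordering by μm/a: zinc (1.48) > copper (1.28)

zinc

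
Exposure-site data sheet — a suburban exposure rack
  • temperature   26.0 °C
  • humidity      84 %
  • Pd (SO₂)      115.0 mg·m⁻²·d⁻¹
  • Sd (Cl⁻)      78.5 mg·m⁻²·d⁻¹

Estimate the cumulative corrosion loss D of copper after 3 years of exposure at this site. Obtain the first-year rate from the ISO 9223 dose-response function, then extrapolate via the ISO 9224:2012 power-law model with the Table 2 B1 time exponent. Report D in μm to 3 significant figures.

D(3) = 6.59 μm

copper: temperature factor f = -0.080·(16.0) = -1.2800
  sulphur-dioxide contribution → 0.7187 μm/a
  chloride contribution → 2.449 μm/a
  ⇒ r_corr(copper) = 3.167 μm/a
Long-term exponent b (ISO 9224 Table 2, B1) = 0.667
  D(3) = 3.167 × 3^0.667 = 3.167 × 2.081 = 6.591 μm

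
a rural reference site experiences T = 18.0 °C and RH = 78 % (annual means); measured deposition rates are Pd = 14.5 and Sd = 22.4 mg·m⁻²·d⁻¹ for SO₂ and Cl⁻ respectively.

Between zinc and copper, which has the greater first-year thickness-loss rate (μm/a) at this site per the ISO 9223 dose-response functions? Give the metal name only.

zinc: temperature factor f = -0.071·(8.0) = -0.5680
  Pd branch = 0.0129·Pd^0.44·e^(0.046·RH+f) = 0.8574 μm/a
  Cl⁻ term: 0.0175·22.4^0.57·exp(0.008·78+0.085·18.0) = 0.8875
  r_corr = 0.8574 + 0.8875 = 1.745 μm/a
copper: temperature factor f = -0.080·(8.0) = -0.6400
  Pd branch = 0.0053·Pd^0.26·e^(0.059·RH+f) = 0.5583 μm/a
  Sd branch = 0.01025·Sd^0.27·e^(0.036·RH+0.049·T) = 0.9502 μm/a
  sum: 0.5583 + 0.9502 → r_corr = 1.509 μm/a
Ordering by μm/a: zinc (1.74) > copper (1.51)

zinc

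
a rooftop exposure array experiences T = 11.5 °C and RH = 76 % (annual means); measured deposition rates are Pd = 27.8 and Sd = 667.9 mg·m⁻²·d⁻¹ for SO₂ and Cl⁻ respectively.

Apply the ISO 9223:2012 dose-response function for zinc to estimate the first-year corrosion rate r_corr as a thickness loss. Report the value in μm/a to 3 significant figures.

zinc: T>10 °C ⇒ hinge -0.071·(11.5−10) = -0.1065
  sulphur-dioxide contribution → 1.652 μm/a
  chloride contribution → 3.481 μm/a
  ⇒ r_corr(zinc) = 5.133 μm/a

r_corr = 5.13 μm/a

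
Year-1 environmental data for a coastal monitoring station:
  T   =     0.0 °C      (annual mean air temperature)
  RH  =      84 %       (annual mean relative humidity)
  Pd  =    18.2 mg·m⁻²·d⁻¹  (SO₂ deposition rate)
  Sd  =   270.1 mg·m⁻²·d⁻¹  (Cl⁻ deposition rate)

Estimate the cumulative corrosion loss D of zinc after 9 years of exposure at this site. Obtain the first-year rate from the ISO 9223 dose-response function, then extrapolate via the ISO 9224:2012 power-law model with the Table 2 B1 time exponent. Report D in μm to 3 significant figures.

D(9) = 14.0 μm

zinc: temperature factor f = +0.038·(-10.0) = -0.3800
  sulphur-dioxide contribution → 1.507 μm/a
  chloride contribution → 0.8334 μm/a
  ⇒ r_corr(zinc) = 2.34 μm/a
Long-term exponent b (ISO 9224 Table 2, B1) = 0.813
  D(9) = 2.34 × 9^0.813 = 2.34 × 5.968 = 13.97 μm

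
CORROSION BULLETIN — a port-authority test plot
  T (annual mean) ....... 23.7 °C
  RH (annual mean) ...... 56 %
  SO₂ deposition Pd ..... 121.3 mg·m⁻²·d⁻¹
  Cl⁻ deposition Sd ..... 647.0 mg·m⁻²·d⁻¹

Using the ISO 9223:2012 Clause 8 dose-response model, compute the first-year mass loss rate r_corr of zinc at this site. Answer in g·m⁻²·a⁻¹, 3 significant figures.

r_corr = 62.4 g·m⁻²·a⁻¹

zinc: T>10 °C ⇒ hinge -0.071·(23.7−10) = -0.9727
  sulphur-dioxide contribution → 0.5294 μm/a
  chloride contribution → 8.217 μm/a
  ⇒ r_corr(zinc) = 8.746 μm/a
Convert to mass loss: 8.746 μm/a × 7.14 g/cm³ = 62.45 g·m⁻²·a⁻¹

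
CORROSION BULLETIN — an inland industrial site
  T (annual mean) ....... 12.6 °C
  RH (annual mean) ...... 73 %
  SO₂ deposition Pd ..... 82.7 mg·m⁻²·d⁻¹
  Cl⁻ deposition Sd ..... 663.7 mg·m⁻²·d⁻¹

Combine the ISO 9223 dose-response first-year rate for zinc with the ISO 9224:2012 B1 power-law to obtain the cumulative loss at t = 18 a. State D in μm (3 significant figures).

D(18) = 61.5 μm

zinc: f(T) = -0.071·(T−10) [T>10 °C] = -0.1846
  sulphur-dioxide contribution → 2.15 μm/a
  chloride contribution → 3.718 μm/a
  ⇒ r_corr(zinc) = 5.868 μm/a
ISO 9224: D(t) = r_corr · t^b with b = 0.813 (zinc, B1)
  D(18) = 5.868 × 18^0.813 = 5.868 × 10.48 = 61.52 μm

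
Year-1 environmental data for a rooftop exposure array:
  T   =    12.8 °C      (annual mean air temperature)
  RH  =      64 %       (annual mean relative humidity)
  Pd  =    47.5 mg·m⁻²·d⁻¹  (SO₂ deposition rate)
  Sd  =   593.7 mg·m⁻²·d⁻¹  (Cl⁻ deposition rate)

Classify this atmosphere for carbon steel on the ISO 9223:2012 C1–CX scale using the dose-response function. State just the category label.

carbon steel: f(T) = -0.054·(T−10) [T>10 °C] = -0.1512
  SO₂ term: 1.77·47.5^0.52·exp(0.02·64-0.1512) = 40.75
  Cl⁻ term: 0.102·593.7^0.62·exp(0.033·64+0.04·12.8) = 73.76
  r_corr = 40.75 + 73.76 = 114.5 μm/a
Category bounds: 80…200 μm/a bracket r_corr ⇒ C5

C5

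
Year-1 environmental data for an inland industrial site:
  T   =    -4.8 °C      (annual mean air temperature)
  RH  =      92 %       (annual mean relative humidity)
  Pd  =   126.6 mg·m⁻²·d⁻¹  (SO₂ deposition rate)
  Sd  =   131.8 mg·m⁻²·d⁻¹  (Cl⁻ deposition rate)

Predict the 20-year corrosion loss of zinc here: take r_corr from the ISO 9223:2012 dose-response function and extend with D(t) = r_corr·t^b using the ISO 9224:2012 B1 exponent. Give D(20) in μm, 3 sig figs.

D(20) = 53.1 μm

zinc: temperature factor f = +0.038·(-14.8) = -0.5624
  SO₂ term: 0.0129·126.6^0.44·exp(0.046·92-0.5624) = 4.259
  Cl⁻ term: 0.0175·131.8^0.57·exp(0.008·92+0.085·-4.8) = 0.3925
  sum: 4.259 + 0.3925 → r_corr = 4.652 μm/a
Power-law: D(20) = r_corr · 20^0.813
  D(20) = 4.652 × 20^0.813 = 4.652 × 11.42 = 53.13 μm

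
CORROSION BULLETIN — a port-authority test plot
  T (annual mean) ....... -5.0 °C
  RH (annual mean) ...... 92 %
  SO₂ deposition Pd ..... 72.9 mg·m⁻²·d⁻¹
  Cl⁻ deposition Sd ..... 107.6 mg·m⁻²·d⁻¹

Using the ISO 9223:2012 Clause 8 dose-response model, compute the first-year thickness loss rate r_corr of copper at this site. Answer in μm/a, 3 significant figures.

r_corr = 1.33 μm/a

copper: f(T) = +0.126·(T−10) [T≤10 °C] = -1.8900
  Pd branch = 0.0053·Pd^0.26·e^(0.059·RH+f) = 0.5561 μm/a
  Sd branch = 0.01025·Sd^0.27·e^(0.036·RH+0.049·T) = 0.7786 μm/a
  sum: 0.5561 + 0.7786 → r_corr = 1.335 μm/a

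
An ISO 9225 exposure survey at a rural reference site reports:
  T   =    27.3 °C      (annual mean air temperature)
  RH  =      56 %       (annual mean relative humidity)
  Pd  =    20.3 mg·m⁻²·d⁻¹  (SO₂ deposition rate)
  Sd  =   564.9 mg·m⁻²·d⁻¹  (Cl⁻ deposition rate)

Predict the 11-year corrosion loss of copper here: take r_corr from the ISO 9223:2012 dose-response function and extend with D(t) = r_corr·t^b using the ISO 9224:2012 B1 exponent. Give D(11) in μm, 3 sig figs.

copper: temperature factor f = -0.080·(17.3) = -1.3840
  sulphur-dioxide contribution → 0.07908 μm/a
  chloride contribution → 1.623 μm/a
  ⇒ r_corr(copper) = 1.702 μm/a
ISO 9224: D(t) = r_corr · t^b with b = 0.667 (copper, B1)
  D(11) = 1.702 × 11^0.667 = 1.702 × 4.95 = 8.424 μm

D(11) = 8.42 μm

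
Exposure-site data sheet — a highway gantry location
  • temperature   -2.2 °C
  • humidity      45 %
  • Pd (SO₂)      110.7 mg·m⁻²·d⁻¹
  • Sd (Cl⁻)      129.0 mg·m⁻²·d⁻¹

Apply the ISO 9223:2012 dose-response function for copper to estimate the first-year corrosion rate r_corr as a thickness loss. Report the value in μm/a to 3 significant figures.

copper: f(T) = +0.126·(T−10) [T≤10 °C] = -1.5372
  Pd branch = 0.0053·Pd^0.26·e^(0.059·RH+f) = 0.05511 μm/a
  Cl⁻ term: 0.01025·129.0^0.27·exp(0.036·45+0.049·-2.2) = 0.1727
  r_corr = 0.05511 + 0.1727 = 0.2278 μm/a

r_corr = 0.228 μm/a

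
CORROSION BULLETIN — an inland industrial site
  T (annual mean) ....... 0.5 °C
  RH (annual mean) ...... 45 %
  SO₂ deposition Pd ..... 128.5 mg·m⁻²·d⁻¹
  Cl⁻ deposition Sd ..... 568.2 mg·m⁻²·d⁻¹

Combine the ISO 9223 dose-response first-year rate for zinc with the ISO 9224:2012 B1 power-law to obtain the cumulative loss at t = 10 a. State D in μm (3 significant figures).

D(10) = 10.2 μm

zinc: f(T) = +0.038·(T−10) [T≤10 °C] = -0.3610
  sulphur-dioxide contribution → 0.6036 μm/a
  chloride contribution → 0.9725 μm/a
  total first-year rate 1.576 μm/a
Long-term exponent b (ISO 9224 Table 2, B1) = 0.813
  D(10) = 1.576 × 10^0.813 = 1.576 × 6.501 = 10.25 μm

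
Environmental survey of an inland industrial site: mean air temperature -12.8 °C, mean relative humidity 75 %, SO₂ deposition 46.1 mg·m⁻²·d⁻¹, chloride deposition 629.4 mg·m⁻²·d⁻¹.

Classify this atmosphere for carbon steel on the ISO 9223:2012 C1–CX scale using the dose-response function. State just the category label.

C3

carbon steel: temperature factor f = +0.150·(-22.8) = -3.4200
  SO₂ term: 1.77·46.1^0.52·exp(0.02·75-3.4200) = 1.902
  Cl⁻ term: 0.102·629.4^0.62·exp(0.033·75+0.04·-12.8) = 39.49
  sum: 1.902 + 39.49 → r_corr = 41.39 μm/a
41.4 μm/a falls in (25, 50] for carbon steel → category C3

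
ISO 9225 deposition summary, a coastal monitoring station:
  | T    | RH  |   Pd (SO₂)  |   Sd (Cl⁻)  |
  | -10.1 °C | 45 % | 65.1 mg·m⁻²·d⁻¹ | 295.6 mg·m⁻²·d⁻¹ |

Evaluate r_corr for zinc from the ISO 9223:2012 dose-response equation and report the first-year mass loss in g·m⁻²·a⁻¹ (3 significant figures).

r_corr = 4.08 g·m⁻²·a⁻¹

zinc: T≤10 °C ⇒ hinge +0.038·(-10.1−10) = -0.7638
  sulphur-dioxide contribution → 0.2991 μm/a
  chloride contribution → 0.2722 μm/a
  ⇒ r_corr(zinc) = 0.5713 μm/a
Convert to mass loss: 0.5713 μm/a × 7.14 g/cm³ = 4.079 g·m⁻²·a⁻¹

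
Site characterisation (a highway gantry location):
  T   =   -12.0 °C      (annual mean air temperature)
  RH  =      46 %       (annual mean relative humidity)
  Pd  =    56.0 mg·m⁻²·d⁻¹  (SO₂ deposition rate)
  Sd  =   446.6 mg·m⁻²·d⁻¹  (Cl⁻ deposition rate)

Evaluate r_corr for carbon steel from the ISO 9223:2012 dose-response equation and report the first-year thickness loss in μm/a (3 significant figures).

carbon steel: f(T) = +0.150·(T−10) [T≤10 °C] = -3.3000
  sulphur-dioxide contribution → 1.329 μm/a
  chloride contribution → 12.66 μm/a
  total first-year rate 13.99 μm/a

r_corr = 14.0 μm/a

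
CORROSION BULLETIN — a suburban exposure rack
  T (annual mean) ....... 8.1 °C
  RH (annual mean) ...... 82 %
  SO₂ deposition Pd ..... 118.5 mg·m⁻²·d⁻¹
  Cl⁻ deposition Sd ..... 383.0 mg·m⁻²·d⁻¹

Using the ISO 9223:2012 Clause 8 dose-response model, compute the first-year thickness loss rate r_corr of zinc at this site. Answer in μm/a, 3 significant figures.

zinc: T≤10 °C ⇒ hinge +0.038·(8.1−10) = -0.0722
  SO₂ term: 0.0129·118.5^0.44·exp(0.046·82-0.0722) = 4.264
  Sd branch = 0.0175·Sd^0.57·e^(0.008·RH+0.085·T) = 1.992 μm/a
  sum: 4.264 + 1.992 → r_corr = 6.256 μm/a

r_corr = 6.26 μm/a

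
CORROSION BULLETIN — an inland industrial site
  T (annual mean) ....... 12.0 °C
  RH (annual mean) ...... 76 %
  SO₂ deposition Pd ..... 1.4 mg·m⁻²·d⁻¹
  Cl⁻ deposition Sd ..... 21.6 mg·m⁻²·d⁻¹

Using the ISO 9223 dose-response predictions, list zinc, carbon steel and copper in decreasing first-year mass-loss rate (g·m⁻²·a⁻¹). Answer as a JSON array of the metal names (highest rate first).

zinc: f(T) = -0.071·(T−10) [T>10 °C] = -0.1420
  SO₂ term: 0.0129·1.4^0.44·exp(0.046·76-0.1420) = 0.4281
  Sd branch = 0.0175·Sd^0.57·e^(0.008·RH+0.085·T) = 0.5137 μm/a
  sum: 0.4281 + 0.5137 → r_corr = 0.9418 μm/a
  mass loss = 0.9418 μm/a × 7.14 g/cm³ = 6.724 g·m⁻²·a⁻¹
carbon steel: T>10 °C ⇒ hinge -0.054·(12.0−10) = -0.1080
  Pd branch = 1.77·Pd^0.52·e^(0.02·RH+f) = 8.653 μm/a
  Sd branch = 0.102·Sd^0.62·e^(0.033·RH+0.04·T) = 13.6 μm/a
  sum: 8.653 + 13.6 → r_corr = 22.26 μm/a
  mass loss = 22.26 μm/a × 7.85 g/cm³ = 174.7 g·m⁻²·a⁻¹
copper: temperature factor f = -0.080·(2.0) = -0.1600
  Pd branch = 0.0053·Pd^0.26·e^(0.059·RH+f) = 0.4367 μm/a
  Cl⁻ term: 0.01025·21.6^0.27·exp(0.036·76+0.049·12.0) = 0.6526
  sum: 0.4367 + 0.6526 → r_corr = 1.089 μm/a
  mass loss = 1.089 μm/a × 8.96 g/cm³ = 9.76 g·m⁻²·a⁻¹
Ordering by g·m⁻²·a⁻¹: carbon steel (175) > copper (9.76) > zinc (6.72)

["carbon steel", "copper", "zinc"]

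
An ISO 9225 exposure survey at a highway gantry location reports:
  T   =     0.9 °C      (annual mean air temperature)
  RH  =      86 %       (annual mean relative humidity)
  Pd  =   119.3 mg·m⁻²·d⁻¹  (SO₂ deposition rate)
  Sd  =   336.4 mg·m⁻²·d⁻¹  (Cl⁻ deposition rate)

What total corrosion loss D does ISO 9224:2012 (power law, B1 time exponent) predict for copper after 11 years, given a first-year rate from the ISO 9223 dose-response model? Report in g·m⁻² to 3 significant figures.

copper: T≤10 °C ⇒ hinge +0.126·(0.9−10) = -1.1466
  SO₂ term: 0.0053·119.3^0.26·exp(0.059·86-1.1466) = 0.9329
  Cl⁻ term: 0.01025·336.4^0.27·exp(0.036·86+0.049·0.9) = 1.139
  sum: 0.9329 + 1.139 → r_corr = 2.072 μm/a
ISO 9224: D(t) = r_corr · t^b with b = 0.667 (copper, B1)
  D(11) = 2.072 × 11^0.667 = 2.072 × 4.95 = 10.26 μm
  Mass loss = 10.26 μm × 8.96 g/cm³ = 91.92 g·m⁻²

D(11) = 91.9 g·m⁻²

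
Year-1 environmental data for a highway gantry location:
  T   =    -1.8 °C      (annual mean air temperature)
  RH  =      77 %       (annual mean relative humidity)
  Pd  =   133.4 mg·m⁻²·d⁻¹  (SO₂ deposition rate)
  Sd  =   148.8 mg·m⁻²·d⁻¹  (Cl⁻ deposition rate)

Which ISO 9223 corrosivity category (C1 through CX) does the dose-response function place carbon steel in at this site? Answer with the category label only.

carbon steel: f(T) = +0.150·(T−10) [T≤10 °C] = -1.7700
  sulphur-dioxide contribution → 17.91 μm/a
  chloride contribution → 26.78 μm/a
  total first-year rate 44.7 μm/a
ISO 9223 Table 2 (carbon steel): 25 < 44.7 ≤ 50 μm/a ⇒ C3

C3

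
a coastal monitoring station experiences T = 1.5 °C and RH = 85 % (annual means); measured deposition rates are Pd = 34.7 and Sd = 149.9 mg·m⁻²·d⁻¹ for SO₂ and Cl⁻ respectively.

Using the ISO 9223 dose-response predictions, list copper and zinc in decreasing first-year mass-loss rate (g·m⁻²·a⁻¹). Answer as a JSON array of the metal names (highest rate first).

copper: temperature factor f = +0.126·(-8.5) = -1.0710
  Pd branch = 0.0053·Pd^0.26·e^(0.059·RH+f) = 0.688 μm/a
  Sd branch = 0.01025·Sd^0.27·e^(0.036·RH+0.049·T) = 0.91 μm/a
  sum: 0.688 + 0.91 → r_corr = 1.598 μm/a
  mass loss = 1.598 μm/a × 8.96 g/cm³ = 14.32 g·m⁻²·a⁻¹
zinc: f(T) = +0.038·(T−10) [T≤10 °C] = -0.3230
  SO₂ term: 0.0129·34.7^0.44·exp(0.046·85-0.3230) = 2.219
  Cl⁻ term: 0.0175·149.9^0.57·exp(0.008·85+0.085·1.5) = 0.6822
  r_corr = 2.219 + 0.6822 = 2.901 μm/a
  mass loss = 2.901 μm/a × 7.14 g/cm³ = 20.71 g·m⁻²·a⁻¹
Ordering by g·m⁻²·a⁻¹: zinc (20.7) > copper (14.3)

["zinc", "copper"]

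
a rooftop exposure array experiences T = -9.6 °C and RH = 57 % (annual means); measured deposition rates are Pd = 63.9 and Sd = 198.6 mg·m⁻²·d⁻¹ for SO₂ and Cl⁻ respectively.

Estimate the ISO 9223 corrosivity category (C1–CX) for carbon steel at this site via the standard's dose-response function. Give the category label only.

C2

carbon steel: T≤10 °C ⇒ hinge +0.150·(-9.6−10) = -2.9400
  Pd branch = 1.77·Pd^0.52·e^(0.02·RH+f) = 2.542 μm/a
  Sd branch = 0.102·Sd^0.62·e^(0.033·RH+0.04·T) = 12.12 μm/a
  sum: 2.542 + 12.12 → r_corr = 14.66 μm/a
Category bounds: 1.3…25 μm/a bracket r_corr ⇒ C2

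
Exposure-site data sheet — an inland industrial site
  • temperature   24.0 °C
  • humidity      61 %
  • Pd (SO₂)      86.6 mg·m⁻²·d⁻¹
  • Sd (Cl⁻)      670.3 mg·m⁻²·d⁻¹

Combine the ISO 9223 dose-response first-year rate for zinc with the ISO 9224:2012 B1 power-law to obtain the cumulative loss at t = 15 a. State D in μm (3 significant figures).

D(15) = 86.0 μm

zinc: temperature factor f = -0.071·(14.0) = -0.9940
  sulphur-dioxide contribution → 0.5624 μm/a
  chloride contribution → 8.952 μm/a
  total first-year rate 9.514 μm/a
ISO 9224: D(t) = r_corr · t^b with b = 0.813 (zinc, B1)
  D(15) = 9.514 × 15^0.813 = 9.514 × 9.04 = 86.01 μm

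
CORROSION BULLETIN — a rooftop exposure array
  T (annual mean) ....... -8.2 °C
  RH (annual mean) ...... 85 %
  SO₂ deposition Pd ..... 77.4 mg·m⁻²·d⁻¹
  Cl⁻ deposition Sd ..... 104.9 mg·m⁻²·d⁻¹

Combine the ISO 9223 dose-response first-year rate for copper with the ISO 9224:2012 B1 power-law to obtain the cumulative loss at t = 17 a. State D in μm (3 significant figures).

copper: temperature factor f = +0.126·(-18.2) = -2.2932
  SO₂ term: 0.0053·77.4^0.26·exp(0.059·85-2.2932) = 0.2497
  Cl⁻ term: 0.01025·104.9^0.27·exp(0.036·85+0.049·-8.2) = 0.5138
  sum: 0.2497 + 0.5138 → r_corr = 0.7635 μm/a
Power-law: D(17) = r_corr · 17^0.667
  D(17) = 0.7635 × 17^0.667 = 0.7635 × 6.618 = 5.052 μm

D(17) = 5.05 μm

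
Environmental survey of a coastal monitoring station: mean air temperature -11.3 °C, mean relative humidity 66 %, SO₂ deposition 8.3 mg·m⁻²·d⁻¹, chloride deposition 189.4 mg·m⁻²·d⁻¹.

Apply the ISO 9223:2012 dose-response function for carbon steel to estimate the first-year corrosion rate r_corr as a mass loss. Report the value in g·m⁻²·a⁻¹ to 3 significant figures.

r_corr = 123 g·m⁻²·a⁻¹

carbon steel: T≤10 °C ⇒ hinge +0.150·(-11.3−10) = -3.1950
  Pd branch = 1.77·Pd^0.52·e^(0.02·RH+f) = 0.8158 μm/a
  Sd branch = 0.102·Sd^0.62·e^(0.033·RH+0.04·T) = 14.8 μm/a
  r_corr = 0.8158 + 14.8 = 15.61 μm/a
Convert to mass loss: 15.61 μm/a × 7.85 g/cm³ = 122.6 g·m⁻²·a⁻¹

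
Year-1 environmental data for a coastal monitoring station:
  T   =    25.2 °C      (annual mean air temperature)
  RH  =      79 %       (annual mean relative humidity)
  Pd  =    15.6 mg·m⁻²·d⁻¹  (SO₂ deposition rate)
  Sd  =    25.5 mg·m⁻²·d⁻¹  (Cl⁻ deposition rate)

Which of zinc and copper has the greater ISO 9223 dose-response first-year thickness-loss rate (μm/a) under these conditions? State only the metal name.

zinc: f(T) = -0.071·(T−10) [T>10 °C] = -1.0792
  SO₂ term: 0.0129·15.6^0.44·exp(0.046·79-1.0792) = 0.556
  Sd branch = 0.0175·Sd^0.57·e^(0.008·RH+0.085·T) = 1.776 μm/a
  r_corr = 0.556 + 1.776 = 2.332 μm/a
copper: f(T) = -0.080·(T−10) [T>10 °C] = -1.2160
  SO₂ term: 0.0053·15.6^0.26·exp(0.059·79-1.2160) = 0.3393
  Sd branch = 0.01025·Sd^0.27·e^(0.036·RH+0.049·T) = 1.452 μm/a
  r_corr = 0.3393 + 1.452 = 1.791 μm/a
Ordering by μm/a: zinc (2.33) > copper (1.79)

zinc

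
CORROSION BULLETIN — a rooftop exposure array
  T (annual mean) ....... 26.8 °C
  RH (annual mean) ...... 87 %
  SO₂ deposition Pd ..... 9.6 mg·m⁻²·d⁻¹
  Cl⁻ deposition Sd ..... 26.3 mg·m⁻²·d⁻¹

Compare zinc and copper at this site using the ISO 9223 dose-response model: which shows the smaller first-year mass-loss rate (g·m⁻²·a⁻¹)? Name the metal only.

zinc: temperature factor f = -0.071·(16.8) = -1.1928
  sulphur-dioxide contribution → 0.5792 μm/a
  chloride contribution → 2.208 μm/a
  total first-year rate 2.787 μm/a
  mass loss = 2.787 μm/a × 7.14 g/cm³ = 19.9 g·m⁻²·a⁻¹
copper: temperature factor f = -0.080·(16.8) = -1.3440
  sulphur-dioxide contribution → 0.4219 μm/a
  chloride contribution → 2.112 μm/a
  total first-year rate 2.534 μm/a
  mass loss = 2.534 μm/a × 8.96 g/cm³ = 22.7 g·m⁻²·a⁻¹
Ordering by g·m⁻²·a⁻¹: copper (22.7) > zinc (19.9)

zinc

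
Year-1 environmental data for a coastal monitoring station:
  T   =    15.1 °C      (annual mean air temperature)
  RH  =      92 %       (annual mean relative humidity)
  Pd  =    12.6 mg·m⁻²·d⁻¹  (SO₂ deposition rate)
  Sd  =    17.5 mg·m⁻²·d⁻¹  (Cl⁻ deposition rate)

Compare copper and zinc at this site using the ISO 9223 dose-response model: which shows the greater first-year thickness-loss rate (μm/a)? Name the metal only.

copper

copper: f(T) = -0.080·(T−10) [T>10 °C] = -0.4080
  SO₂ term: 0.0053·12.6^0.26·exp(0.059·92-0.4080) = 1.551
  Sd branch = 0.01025·Sd^0.27·e^(0.036·RH+0.049·T) = 1.277 μm/a
  r_corr = 1.551 + 1.277 = 2.827 μm/a
zinc: f(T) = -0.071·(T−10) [T>10 °C] = -0.3621
  SO₂ term: 0.0129·12.6^0.44·exp(0.046·92-0.3621) = 1.886
  Sd branch = 0.0175·Sd^0.57·e^(0.008·RH+0.085·T) = 0.6739 μm/a
  r_corr = 1.886 + 0.6739 = 2.559 μm/a
Ordering by μm/a: copper (2.83) > zinc (2.56)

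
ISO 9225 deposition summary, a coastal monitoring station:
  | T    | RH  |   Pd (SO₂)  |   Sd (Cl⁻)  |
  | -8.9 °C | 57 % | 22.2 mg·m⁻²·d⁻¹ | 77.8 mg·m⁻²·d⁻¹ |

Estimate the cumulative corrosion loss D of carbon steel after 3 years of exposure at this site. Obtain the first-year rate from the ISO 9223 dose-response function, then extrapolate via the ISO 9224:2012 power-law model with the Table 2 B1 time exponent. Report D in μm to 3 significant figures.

carbon steel: temperature factor f = +0.150·(-18.9) = -2.8350
  SO₂ term: 1.77·22.2^0.52·exp(0.02·57-2.8350) = 1.629
  Cl⁻ term: 0.102·77.8^0.62·exp(0.033·57+0.04·-8.9) = 6.971
  r_corr = 1.629 + 6.971 = 8.6 μm/a
Long-term exponent b (ISO 9224 Table 2, B1) = 0.523
  D(3) = 8.6 × 3^0.523 = 8.6 × 1.776 = 15.28 μm

D(3) = 15.3 μm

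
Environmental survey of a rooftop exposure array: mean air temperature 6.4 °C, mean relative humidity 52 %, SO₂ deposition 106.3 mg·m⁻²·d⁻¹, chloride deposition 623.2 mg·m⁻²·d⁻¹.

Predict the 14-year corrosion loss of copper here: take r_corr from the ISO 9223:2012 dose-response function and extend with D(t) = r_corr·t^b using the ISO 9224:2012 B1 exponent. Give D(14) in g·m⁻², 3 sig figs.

copper: T≤10 °C ⇒ hinge +0.126·(6.4−10) = -0.4536
  sulphur-dioxide contribution → 0.2436 μm/a
  chloride contribution → 0.5182 μm/a
  ⇒ r_corr(copper) = 0.7617 μm/a
Power-law: D(14) = r_corr · 14^0.667
  D(14) = 0.7617 × 14^0.667 = 0.7617 × 5.814 = 4.429 μm
  Mass loss = 4.429 μm × 8.96 g/cm³ = 39.68 g·m⁻²

D(14) = 39.7 g·m⁻²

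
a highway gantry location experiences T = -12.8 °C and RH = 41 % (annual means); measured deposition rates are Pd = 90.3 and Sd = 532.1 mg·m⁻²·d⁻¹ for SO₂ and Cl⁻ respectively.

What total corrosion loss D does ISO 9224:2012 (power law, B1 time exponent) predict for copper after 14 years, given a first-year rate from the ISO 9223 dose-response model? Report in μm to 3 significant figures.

D(14) = 0.821 μm

copper: temperature factor f = +0.126·(-22.8) = -2.8728
  sulphur-dioxide contribution → 0.01086 μm/a
  chloride contribution → 0.1304 μm/a
  ⇒ r_corr(copper) = 0.1413 μm/a
Long-term exponent b (ISO 9224 Table 2, B1) = 0.667
  D(14) = 0.1413 × 14^0.667 = 0.1413 × 5.814 = 0.8214 μm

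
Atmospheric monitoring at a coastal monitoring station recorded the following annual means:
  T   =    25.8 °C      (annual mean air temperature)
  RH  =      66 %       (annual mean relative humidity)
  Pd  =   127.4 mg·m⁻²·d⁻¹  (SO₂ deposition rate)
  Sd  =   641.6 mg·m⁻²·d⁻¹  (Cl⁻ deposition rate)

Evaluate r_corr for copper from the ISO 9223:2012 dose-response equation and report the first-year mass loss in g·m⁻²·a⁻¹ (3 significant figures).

copper: temperature factor f = -0.080·(15.8) = -1.2640
  SO₂ term: 0.0053·127.4^0.26·exp(0.059·66-1.2640) = 0.2593
  Cl⁻ term: 0.01025·641.6^0.27·exp(0.036·66+0.049·25.8) = 2.237
  sum: 0.2593 + 2.237 → r_corr = 2.496 μm/a
Convert to mass loss: 2.496 μm/a × 8.96 g/cm³ = 22.36 g·m⁻²·a⁻¹

r_corr = 22.4 g·m⁻²·a⁻¹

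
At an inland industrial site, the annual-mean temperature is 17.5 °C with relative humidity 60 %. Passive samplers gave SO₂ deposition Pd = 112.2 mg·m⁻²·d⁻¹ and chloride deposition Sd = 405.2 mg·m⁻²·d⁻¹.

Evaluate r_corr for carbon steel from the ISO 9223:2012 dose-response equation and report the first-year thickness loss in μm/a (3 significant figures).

r_corr = 107 μm/a

carbon steel: T>10 °C ⇒ hinge -0.054·(17.5−10) = -0.4050
  SO₂ term: 1.77·112.2^0.52·exp(0.02·60-0.4050) = 45.63
  Cl⁻ term: 0.102·405.2^0.62·exp(0.033·60+0.04·17.5) = 61.56
  r_corr = 45.63 + 61.56 = 107.2 μm/a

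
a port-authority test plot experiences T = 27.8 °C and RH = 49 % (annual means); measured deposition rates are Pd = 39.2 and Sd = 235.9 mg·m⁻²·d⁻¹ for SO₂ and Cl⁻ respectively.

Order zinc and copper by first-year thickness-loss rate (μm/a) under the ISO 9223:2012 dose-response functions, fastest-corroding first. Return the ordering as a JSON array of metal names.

["zinc", "copper"]

zinc: temperature factor f = -0.071·(17.8) = -1.2638
  SO₂ term: 0.0129·39.2^0.44·exp(0.046·49-1.2638) = 0.1745
  Cl⁻ term: 0.0175·235.9^0.57·exp(0.008·49+0.085·27.8) = 6.194
  r_corr = 0.1745 + 6.194 = 6.368 μm/a
copper: temperature factor f = -0.080·(17.8) = -1.4240
  SO₂ term: 0.0053·39.2^0.26·exp(0.059·49-1.4240) = 0.05965
  Sd branch = 0.01025·Sd^0.27·e^(0.036·RH+0.049·T) = 1.021 μm/a
  r_corr = 0.05965 + 1.021 = 1.081 μm/a
Ordering by μm/a: zinc (6.37) > copper (1.08)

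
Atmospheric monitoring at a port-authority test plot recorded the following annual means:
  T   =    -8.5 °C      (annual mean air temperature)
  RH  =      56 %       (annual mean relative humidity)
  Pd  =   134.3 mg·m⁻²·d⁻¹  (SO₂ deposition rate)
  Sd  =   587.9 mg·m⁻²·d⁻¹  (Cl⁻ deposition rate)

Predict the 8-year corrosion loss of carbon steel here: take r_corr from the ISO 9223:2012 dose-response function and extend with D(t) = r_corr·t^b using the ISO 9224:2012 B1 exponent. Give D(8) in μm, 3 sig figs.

carbon steel: temperature factor f = +0.150·(-18.5) = -2.7750
  sulphur-dioxide contribution → 4.323 μm/a
  chloride contribution → 24.02 μm/a
  ⇒ r_corr(carbon steel) = 28.34 μm/a
Long-term exponent b (ISO 9224 Table 2, B1) = 0.523
  D(8) = 28.34 × 8^0.523 = 28.34 × 2.967 = 84.08 μm

D(8) = 84.1 μm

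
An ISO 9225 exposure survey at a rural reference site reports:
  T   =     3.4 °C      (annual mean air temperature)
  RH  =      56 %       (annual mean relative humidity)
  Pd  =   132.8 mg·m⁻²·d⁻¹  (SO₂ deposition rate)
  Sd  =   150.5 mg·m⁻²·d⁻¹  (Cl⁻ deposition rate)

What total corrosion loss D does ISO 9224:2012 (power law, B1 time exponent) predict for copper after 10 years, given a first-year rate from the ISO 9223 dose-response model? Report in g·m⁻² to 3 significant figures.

D(10) = 24.0 g·m⁻²

copper: f(T) = +0.126·(T−10) [T≤10 °C] = -0.8316
  SO₂ term: 0.0053·132.8^0.26·exp(0.059·56-0.8316) = 0.2239
  Cl⁻ term: 0.01025·150.5^0.27·exp(0.036·56+0.049·3.4) = 0.352
  r_corr = 0.2239 + 0.352 = 0.5759 μm/a
ISO 9224: D(t) = r_corr · t^b with b = 0.667 (copper, B1)
  D(10) = 0.5759 × 10^0.667 = 0.5759 × 4.645 = 2.675 μm
  Mass loss = 2.675 μm × 8.96 g/cm³ = 23.97 g·m⁻²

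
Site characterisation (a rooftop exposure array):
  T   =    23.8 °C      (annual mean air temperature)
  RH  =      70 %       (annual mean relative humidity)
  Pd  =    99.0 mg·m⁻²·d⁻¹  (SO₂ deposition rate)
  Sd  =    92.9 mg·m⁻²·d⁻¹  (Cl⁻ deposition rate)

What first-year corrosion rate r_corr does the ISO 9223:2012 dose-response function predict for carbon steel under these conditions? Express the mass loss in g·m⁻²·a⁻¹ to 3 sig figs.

carbon steel: f(T) = -0.054·(T−10) [T>10 °C] = -0.7452
  sulphur-dioxide contribution → 37.16 μm/a
  chloride contribution → 44.2 μm/a
  total first-year rate 81.36 μm/a
Convert to mass loss: 81.36 μm/a × 7.85 g/cm³ = 638.7 g·m⁻²·a⁻¹

r_corr = 639 g·m⁻²·a⁻¹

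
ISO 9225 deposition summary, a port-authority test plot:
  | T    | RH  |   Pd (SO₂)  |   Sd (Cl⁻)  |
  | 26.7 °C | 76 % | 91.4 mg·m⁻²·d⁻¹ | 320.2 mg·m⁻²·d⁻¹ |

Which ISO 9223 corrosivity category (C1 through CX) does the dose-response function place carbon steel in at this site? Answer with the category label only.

C5

carbon steel: temperature factor f = -0.054·(16.7) = -0.9018
  SO₂ term: 1.77·91.4^0.52·exp(0.02·76-0.9018) = 34.37
  Cl⁻ term: 0.102·320.2^0.62·exp(0.033·76+0.04·26.7) = 130.3
  sum: 34.37 + 130.3 → r_corr = 164.7 μm/a
Category bounds: 80…200 μm/a bracket r_corr ⇒ C5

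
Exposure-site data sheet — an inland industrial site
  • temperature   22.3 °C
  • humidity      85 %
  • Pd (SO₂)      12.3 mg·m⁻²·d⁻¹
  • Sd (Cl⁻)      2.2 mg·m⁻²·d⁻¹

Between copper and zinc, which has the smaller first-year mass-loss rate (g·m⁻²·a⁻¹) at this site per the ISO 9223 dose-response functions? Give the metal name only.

zinc

copper: temperature factor f = -0.080·(12.3) = -0.9840
  sulphur-dioxide contribution → 0.5732 μm/a
  chloride contribution → 0.8066 μm/a
  ⇒ r_corr(copper) = 1.38 μm/a
  mass loss = 1.38 μm/a × 8.96 g/cm³ = 12.36 g·m⁻²·a⁻¹
zinc: T>10 °C ⇒ hinge -0.071·(22.3−10) = -0.8733
  sulphur-dioxide contribution → 0.8109 μm/a
  chloride contribution → 0.3604 μm/a
  ⇒ r_corr(zinc) = 1.171 μm/a
  mass loss = 1.171 μm/a × 7.14 g/cm³ = 8.363 g·m⁻²·a⁻¹
Ordering by g·m⁻²·a⁻¹: copper (12.4) > zinc (8.36)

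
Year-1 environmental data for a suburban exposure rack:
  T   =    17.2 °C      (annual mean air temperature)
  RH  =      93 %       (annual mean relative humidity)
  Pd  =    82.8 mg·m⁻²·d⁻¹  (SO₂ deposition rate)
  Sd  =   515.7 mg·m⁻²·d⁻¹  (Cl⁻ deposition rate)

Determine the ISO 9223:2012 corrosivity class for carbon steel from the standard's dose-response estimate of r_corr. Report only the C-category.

carbon steel: temperature factor f = -0.054·(7.2) = -0.3888
  sulphur-dioxide contribution → 76.61 μm/a
  chloride contribution → 209.9 μm/a
  total first-year rate 286.5 μm/a
Category bounds: 200…700 μm/a bracket r_corr ⇒ CX

CX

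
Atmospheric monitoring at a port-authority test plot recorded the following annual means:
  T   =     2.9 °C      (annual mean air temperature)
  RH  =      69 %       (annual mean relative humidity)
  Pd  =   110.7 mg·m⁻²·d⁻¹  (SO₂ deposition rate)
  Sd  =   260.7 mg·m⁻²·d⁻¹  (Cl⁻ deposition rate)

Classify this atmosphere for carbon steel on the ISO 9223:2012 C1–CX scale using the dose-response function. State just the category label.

carbon steel: T≤10 °C ⇒ hinge +0.150·(2.9−10) = -1.0650
  Pd branch = 1.77·Pd^0.52·e^(0.02·RH+f) = 28.04 μm/a
  Sd branch = 0.102·Sd^0.62·e^(0.033·RH+0.04·T) = 35.15 μm/a
  r_corr = 28.04 + 35.15 = 63.18 μm/a
Category bounds: 50…80 μm/a bracket r_corr ⇒ C4

C4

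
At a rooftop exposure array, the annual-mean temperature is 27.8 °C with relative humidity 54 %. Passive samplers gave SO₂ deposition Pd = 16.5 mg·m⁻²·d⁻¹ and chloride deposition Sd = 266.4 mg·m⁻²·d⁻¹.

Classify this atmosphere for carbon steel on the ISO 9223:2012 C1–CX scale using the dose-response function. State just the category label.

C4

carbon steel: f(T) = -0.054·(T−10) [T>10 °C] = -0.9612
  sulphur-dioxide contribution → 8.564 μm/a
  chloride contribution → 58.79 μm/a
  ⇒ r_corr(carbon steel) = 67.35 μm/a
Category bounds: 50…80 μm/a bracket r_corr ⇒ C4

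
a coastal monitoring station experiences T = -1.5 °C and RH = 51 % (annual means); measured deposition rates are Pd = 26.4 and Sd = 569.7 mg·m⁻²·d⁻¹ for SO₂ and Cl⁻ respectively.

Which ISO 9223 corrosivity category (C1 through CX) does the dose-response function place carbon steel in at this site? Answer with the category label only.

carbon steel: f(T) = +0.150·(T−10) [T≤10 °C] = -1.7250
  Pd branch = 1.77·Pd^0.52·e^(0.02·RH+f) = 4.798 μm/a
  Sd branch = 0.102·Sd^0.62·e^(0.033·RH+0.04·T) = 26.42 μm/a
  r_corr = 4.798 + 26.42 = 31.22 μm/a
31.2 μm/a falls in (25, 50] for carbon steel → category C3

C3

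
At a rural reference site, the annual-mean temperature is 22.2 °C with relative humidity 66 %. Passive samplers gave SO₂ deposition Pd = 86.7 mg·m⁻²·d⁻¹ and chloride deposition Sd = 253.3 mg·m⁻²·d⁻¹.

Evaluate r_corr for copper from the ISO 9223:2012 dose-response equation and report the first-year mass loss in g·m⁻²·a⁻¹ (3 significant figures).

r_corr = 15.9 g·m⁻²·a⁻¹

copper: f(T) = -0.080·(T−10) [T>10 °C] = -0.9760
  sulphur-dioxide contribution → 0.3129 μm/a
  chloride contribution → 1.459 μm/a
  ⇒ r_corr(copper) = 1.772 μm/a
Convert to mass loss: 1.772 μm/a × 8.96 g/cm³ = 15.88 g·m⁻²·a⁻¹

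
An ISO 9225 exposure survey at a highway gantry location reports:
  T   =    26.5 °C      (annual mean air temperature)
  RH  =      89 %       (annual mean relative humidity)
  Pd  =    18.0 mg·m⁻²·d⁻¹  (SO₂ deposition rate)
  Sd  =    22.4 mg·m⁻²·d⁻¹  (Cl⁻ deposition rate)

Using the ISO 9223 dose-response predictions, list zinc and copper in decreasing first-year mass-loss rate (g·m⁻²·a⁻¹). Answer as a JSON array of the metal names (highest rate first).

zinc: f(T) = -0.071·(T−10) [T>10 °C] = -1.1715
  Pd branch = 0.0129·Pd^0.44·e^(0.046·RH+f) = 0.8553 μm/a
  Cl⁻ term: 0.0175·22.4^0.57·exp(0.008·89+0.085·26.5) = 1.996
  sum: 0.8553 + 1.996 → r_corr = 2.851 μm/a
  mass loss = 2.851 μm/a × 7.14 g/cm³ = 20.36 g·m⁻²·a⁻¹
copper: T>10 °C ⇒ hinge -0.080·(26.5−10) = -1.3200
  SO₂ term: 0.0053·18.0^0.26·exp(0.059·89-1.3200) = 0.5726
  Cl⁻ term: 0.01025·22.4^0.27·exp(0.036·89+0.049·26.5) = 2.141
  sum: 0.5726 + 2.141 → r_corr = 2.714 μm/a
  mass loss = 2.714 μm/a × 8.96 g/cm³ = 24.32 g·m⁻²·a⁻¹
Ordering by g·m⁻²·a⁻¹: copper (24.3) > zinc (20.4)

["copper", "zinc"]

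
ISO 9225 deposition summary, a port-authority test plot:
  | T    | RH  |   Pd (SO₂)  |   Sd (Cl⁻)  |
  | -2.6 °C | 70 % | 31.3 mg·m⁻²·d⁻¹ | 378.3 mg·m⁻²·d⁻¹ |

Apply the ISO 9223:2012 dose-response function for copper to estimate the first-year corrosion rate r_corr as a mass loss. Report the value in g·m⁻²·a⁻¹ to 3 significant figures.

copper: T≤10 °C ⇒ hinge +0.126·(-2.6−10) = -1.5876
  Pd branch = 0.0053·Pd^0.26·e^(0.059·RH+f) = 0.1649 μm/a
  Sd branch = 0.01025·Sd^0.27·e^(0.036·RH+0.049·T) = 0.557 μm/a
  r_corr = 0.1649 + 0.557 = 0.7219 μm/a
Convert to mass loss: 0.7219 μm/a × 8.96 g/cm³ = 6.468 g·m⁻²·a⁻¹

r_corr = 6.47 g·m⁻²·a⁻¹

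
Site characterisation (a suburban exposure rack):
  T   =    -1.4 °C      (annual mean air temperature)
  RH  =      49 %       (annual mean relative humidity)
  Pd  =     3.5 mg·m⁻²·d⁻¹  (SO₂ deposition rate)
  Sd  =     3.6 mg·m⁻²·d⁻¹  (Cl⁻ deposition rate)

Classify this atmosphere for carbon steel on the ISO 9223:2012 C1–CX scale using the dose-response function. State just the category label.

carbon steel: f(T) = +0.150·(T−10) [T≤10 °C] = -1.7100
  sulphur-dioxide contribution → 1.636 μm/a
  chloride contribution → 1.075 μm/a
  ⇒ r_corr(carbon steel) = 2.711 μm/a
2.71 μm/a falls in (1.3, 25] for carbon steel → category C2

C2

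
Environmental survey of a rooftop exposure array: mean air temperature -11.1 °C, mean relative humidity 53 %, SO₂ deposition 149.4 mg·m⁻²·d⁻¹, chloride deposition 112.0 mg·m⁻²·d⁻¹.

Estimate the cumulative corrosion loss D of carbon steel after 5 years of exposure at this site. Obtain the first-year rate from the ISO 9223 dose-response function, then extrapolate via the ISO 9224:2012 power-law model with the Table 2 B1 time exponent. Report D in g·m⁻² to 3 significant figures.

carbon steel: f(T) = +0.150·(T−10) [T≤10 °C] = -3.1650
  Pd branch = 1.77·Pd^0.52·e^(0.02·RH+f) = 2.914 μm/a
  Cl⁻ term: 0.102·112.0^0.62·exp(0.033·53+0.04·-11.1) = 7.012
  r_corr = 2.914 + 7.012 = 9.926 μm/a
Power-law: D(5) = r_corr · 5^0.523
  D(5) = 9.926 × 5^0.523 = 9.926 × 2.32 = 23.03 μm
  Mass loss = 23.03 μm × 7.85 g/cm³ = 180.8 g·m⁻²

D(5) = 181 g·m⁻²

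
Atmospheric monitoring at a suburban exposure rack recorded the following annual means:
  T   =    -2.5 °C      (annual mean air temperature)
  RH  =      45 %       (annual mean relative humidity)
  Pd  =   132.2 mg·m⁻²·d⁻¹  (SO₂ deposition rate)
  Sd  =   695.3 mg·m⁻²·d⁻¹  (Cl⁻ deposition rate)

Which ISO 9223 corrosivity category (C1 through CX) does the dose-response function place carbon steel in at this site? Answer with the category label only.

carbon steel: T≤10 °C ⇒ hinge +0.150·(-2.5−10) = -1.8750
  sulphur-dioxide contribution → 8.464 μm/a
  chloride contribution → 23.56 μm/a
  ⇒ r_corr(carbon steel) = 32.03 μm/a
Category bounds: 25…50 μm/a bracket r_corr ⇒ C3

C3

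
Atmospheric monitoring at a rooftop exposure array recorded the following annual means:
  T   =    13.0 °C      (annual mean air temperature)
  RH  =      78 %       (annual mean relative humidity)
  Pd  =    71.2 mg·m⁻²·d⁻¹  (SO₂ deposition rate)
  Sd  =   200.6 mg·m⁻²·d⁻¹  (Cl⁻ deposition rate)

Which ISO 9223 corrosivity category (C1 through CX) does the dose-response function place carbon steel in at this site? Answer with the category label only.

C5

carbon steel: T>10 °C ⇒ hinge -0.054·(13.0−10) = -0.1620
  sulphur-dioxide contribution → 65.83 μm/a
  chloride contribution → 60.22 μm/a
  total first-year rate 126 μm/a
ISO 9223 Table 2 (carbon steel): 80 < 126 ≤ 200 μm/a ⇒ C5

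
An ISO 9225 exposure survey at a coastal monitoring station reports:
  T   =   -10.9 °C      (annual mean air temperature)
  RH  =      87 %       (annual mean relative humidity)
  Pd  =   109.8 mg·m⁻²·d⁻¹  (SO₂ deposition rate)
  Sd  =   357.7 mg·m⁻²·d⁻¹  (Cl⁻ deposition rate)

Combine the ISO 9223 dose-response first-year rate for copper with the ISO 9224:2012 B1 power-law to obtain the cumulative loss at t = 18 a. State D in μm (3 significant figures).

D(18) = 6.14 μm

copper: temperature factor f = +0.126·(-20.9) = -2.6334
  Pd branch = 0.0053·Pd^0.26·e^(0.059·RH+f) = 0.219 μm/a
  Cl⁻ term: 0.01025·357.7^0.27·exp(0.036·87+0.049·-10.9) = 0.6736
  r_corr = 0.219 + 0.6736 = 0.8926 μm/a
ISO 9224: D(t) = r_corr · t^b with b = 0.667 (copper, B1)
  D(18) = 0.8926 × 18^0.667 = 0.8926 × 6.875 = 6.137 μm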